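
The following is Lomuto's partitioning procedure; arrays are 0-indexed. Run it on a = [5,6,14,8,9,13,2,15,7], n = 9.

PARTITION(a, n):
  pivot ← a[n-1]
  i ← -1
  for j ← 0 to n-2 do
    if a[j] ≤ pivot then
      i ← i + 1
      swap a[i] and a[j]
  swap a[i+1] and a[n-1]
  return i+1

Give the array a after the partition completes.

pivot=7, i=-1
j=0: 5≤7, i=0, swap(0,0) ⇒ [5,6,14,8,9,13,2,15,7]
j=1: 6≤7, i=1, swap(1,1) ⇒ [5,6,14,8,9,13,2,15,7]
j=2: 14>7, skip
j=3: 8>7, skip
j=4: 9>7, skip
j=5: 13>7, skip
j=6: 2≤7, i=2, swap(2,6) ⇒ [5,6,2,8,9,13,14,15,7]
j=7: 15>7, skip
swap(3,8) ⇒ [5,6,2,7,9,13,14,15,8]; return 3

[5,6,2,7,9,13,14,15,8]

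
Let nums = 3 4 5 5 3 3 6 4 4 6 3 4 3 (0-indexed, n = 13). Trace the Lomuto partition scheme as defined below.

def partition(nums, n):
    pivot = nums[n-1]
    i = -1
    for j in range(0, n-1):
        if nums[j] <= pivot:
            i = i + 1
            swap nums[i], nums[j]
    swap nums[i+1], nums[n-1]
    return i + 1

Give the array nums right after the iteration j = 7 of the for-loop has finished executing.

3 3 3 5 4 5 6 4 4 6 3 4 3

pivot = nums[12] = 3; i = -1
j=0: nums[0]=3 ≤ 3 → i=0, swap nums[0],nums[0] (no change) → 3 4 5 5 3 3 6 4 4 6 3 4 3
j=1: nums[1]=4 > 3 → no swap
j=2: nums[2]=5 > 3 → no swap
j=3: nums[3]=5 > 3 → no swap
j=4: nums[4]=3 ≤ 3 → i=1, swap nums[1],nums[4] → 3 3 5 5 4 3 6 4 4 6 3 4 3
j=5: nums[5]=3 ≤ 3 → i=2, swap nums[2],nums[5] → 3 3 3 5 4 5 6 4 4 6 3 4 3
j=6: nums[6]=6 > 3 → no swap
j=7: nums[7]=4 > 3 → no swap
(after j=7) nums = 3 3 3 5 4 5 6 4 4 6 3 4 3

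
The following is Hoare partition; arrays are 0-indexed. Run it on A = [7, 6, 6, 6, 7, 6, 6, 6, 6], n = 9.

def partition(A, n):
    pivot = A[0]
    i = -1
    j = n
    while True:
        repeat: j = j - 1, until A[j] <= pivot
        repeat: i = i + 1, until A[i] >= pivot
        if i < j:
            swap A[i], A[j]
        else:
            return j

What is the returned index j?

6

pivot=7
j stops at 8 (6), i stops at 0 (7); swap ⇒ [6, 6, 6, 6, 7, 6, 6, 6, 7]
j stops at 7 (6), i stops at 4 (7); swap ⇒ [6, 6, 6, 6, 6, 6, 6, 7, 7]
j stops at 6, i stops at 7; i≥j ⇒ return 6. A=[6, 6, 6, 6, 6, 6, 6, 7, 7]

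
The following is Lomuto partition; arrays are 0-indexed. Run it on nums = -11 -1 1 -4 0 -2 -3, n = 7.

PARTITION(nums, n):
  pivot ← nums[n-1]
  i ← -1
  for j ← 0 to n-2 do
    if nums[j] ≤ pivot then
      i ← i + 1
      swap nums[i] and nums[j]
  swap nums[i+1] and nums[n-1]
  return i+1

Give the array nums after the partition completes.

pivot = nums[6] = -3; i = -1
j=0: nums[0]=-11 ≤ -3 → i=0, swap nums[0],nums[0] (no change) → -11 -1 1 -4 0 -2 -3
j=1: nums[1]=-1 > -3 → no swap
j=2: nums[2]=1 > -3 → no swap
j=3: nums[3]=-4 ≤ -3 → i=1, swap nums[1],nums[3] → -11 -4 1 -1 0 -2 -3
j=4: nums[4]=0 > -3 → no swap
j=5: nums[5]=-2 > -3 → no swap
final swap nums[2],nums[6] → -11 -4 -3 -1 0 -2 1; return 2

-11 -4 -3 -1 0 -2 1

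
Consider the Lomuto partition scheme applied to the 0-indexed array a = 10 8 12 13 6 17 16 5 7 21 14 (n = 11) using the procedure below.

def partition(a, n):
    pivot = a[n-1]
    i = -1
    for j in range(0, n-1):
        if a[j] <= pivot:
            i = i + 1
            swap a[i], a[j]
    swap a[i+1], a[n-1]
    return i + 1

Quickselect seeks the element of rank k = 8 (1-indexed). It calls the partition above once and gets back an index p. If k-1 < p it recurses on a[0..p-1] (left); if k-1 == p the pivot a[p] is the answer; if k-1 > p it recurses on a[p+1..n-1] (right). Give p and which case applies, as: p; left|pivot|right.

7; pivot

pivot=14, i=-1
j=0: 10≤14, i=0, swap(0,0) ⇒ 10 8 12 13 6 17 16 5 7 21 14
j=1: 8≤14, i=1, swap(1,1) ⇒ 10 8 12 13 6 17 16 5 7 21 14
j=2: 12≤14, i=2, swap(2,2) ⇒ 10 8 12 13 6 17 16 5 7 21 14
j=3: 13≤14, i=3, swap(3,3) ⇒ 10 8 12 13 6 17 16 5 7 21 14
j=4: 6≤14, i=4, swap(4,4) ⇒ 10 8 12 13 6 17 16 5 7 21 14
j=5: 17>14, skip
j=6: 16>14, skip
j=7: 5≤14, i=5, swap(5,7) ⇒ 10 8 12 13 6 5 16 17 7 21 14
j=8: 7≤14, i=6, swap(6,8) ⇒ 10 8 12 13 6 5 7 17 16 21 14
j=9: 21>14, skip
swap(7,10) ⇒ 10 8 12 13 6 5 7 14 16 21 17; return 7
p = 7; k-1 = 7 == 7 ⇒ pivot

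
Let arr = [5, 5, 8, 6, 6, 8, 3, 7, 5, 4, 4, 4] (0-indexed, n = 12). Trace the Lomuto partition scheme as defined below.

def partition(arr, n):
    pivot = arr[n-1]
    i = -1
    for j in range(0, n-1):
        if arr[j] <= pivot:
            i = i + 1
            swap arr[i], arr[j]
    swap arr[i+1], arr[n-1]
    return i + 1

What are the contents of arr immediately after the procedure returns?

pivot=4, i=-1
j=0: 5>4, skip
j=1: 5>4, skip
j=2: 8>4, skip
j=3: 6>4, skip
j=4: 6>4, skip
j=5: 8>4, skip
j=6: 3≤4, i=0, swap(0,6) ⇒ [3, 5, 8, 6, 6, 8, 5, 7, 5, 4, 4, 4]
j=7: 7>4, skip
j=8: 5>4, skip
j=9: 4≤4, i=1, swap(1,9) ⇒ [3, 4, 8, 6, 6, 8, 5, 7, 5, 5, 4, 4]
j=10: 4≤4, i=2, swap(2,10) ⇒ [3, 4, 4, 6, 6, 8, 5, 7, 5, 5, 8, 4]
swap(3,11) ⇒ [3, 4, 4, 4, 6, 8, 5, 7, 5, 5, 8, 6]; return 3

[3, 4, 4, 4, 6, 8, 5, 7, 5, 5, 8, 6]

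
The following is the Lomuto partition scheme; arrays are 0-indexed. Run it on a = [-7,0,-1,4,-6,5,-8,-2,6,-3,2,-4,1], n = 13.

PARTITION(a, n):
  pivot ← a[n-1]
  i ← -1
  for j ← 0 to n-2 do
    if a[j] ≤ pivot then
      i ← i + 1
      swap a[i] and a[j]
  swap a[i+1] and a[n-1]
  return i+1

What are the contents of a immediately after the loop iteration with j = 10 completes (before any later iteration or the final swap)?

[-7,0,-1,-6,-8,-2,-3,5,6,4,2,-4,1]

pivot = a[12] = 1; i = -1
j=0: a[0]=-7 ≤ 1 → i=0, swap a[0],a[0] (no change) → [-7,0,-1,4,-6,5,-8,-2,6,-3,2,-4,1]
j=1: a[1]=0 ≤ 1 → i=1, swap a[1],a[1] (no change) → [-7,0,-1,4,-6,5,-8,-2,6,-3,2,-4,1]
j=2: a[2]=-1 ≤ 1 → i=2, swap a[2],a[2] (no change) → [-7,0,-1,4,-6,5,-8,-2,6,-3,2,-4,1]
j=3: a[3]=4 > 1 → no swap
j=4: a[4]=-6 ≤ 1 → i=3, swap a[3],a[4] → [-7,0,-1,-6,4,5,-8,-2,6,-3,2,-4,1]
j=5: a[5]=5 > 1 → no swap
j=6: a[6]=-8 ≤ 1 → i=4, swap a[4],a[6] → [-7,0,-1,-6,-8,5,4,-2,6,-3,2,-4,1]
j=7: a[7]=-2 ≤ 1 → i=5, swap a[5],a[7] → [-7,0,-1,-6,-8,-2,4,5,6,-3,2,-4,1]
j=8: a[8]=6 > 1 → no swap
j=9: a[9]=-3 ≤ 1 → i=6, swap a[6],a[9] → [-7,0,-1,-6,-8,-2,-3,5,6,4,2,-4,1]
j=10: a[10]=2 > 1 → no swap
(after j=10) a = [-7,0,-1,-6,-8,-2,-3,5,6,4,2,-4,1]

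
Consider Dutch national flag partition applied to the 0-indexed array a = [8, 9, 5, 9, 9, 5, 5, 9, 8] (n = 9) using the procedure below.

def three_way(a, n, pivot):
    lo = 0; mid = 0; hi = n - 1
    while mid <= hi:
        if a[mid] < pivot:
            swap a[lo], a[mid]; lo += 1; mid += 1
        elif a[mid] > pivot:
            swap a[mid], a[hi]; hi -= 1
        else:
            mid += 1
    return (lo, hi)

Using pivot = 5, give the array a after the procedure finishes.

[5, 5, 5, 9, 9, 9, 9, 8, 8]

pivot = 5; lo=0, mid=0, hi=8
a[mid]=8>5: swap a[0],a[8]; hi=7 → [8, 9, 5, 9, 9, 5, 5, 9, 8]
a[mid]=8>5: swap a[0],a[7]; hi=6 → [9, 9, 5, 9, 9, 5, 5, 8, 8]
a[mid]=9>5: swap a[0],a[6]; hi=5 → [5, 9, 5, 9, 9, 5, 9, 8, 8]
a[mid]=5=5: mid=1
a[mid]=9>5: swap a[1],a[5]; hi=4 → [5, 5, 5, 9, 9, 9, 9, 8, 8]
a[mid]=5=5: mid=2
a[mid]=5=5: mid=3
a[mid]=9>5: swap a[3],a[4]; hi=3 → [5, 5, 5, 9, 9, 9, 9, 8, 8]
a[mid]=9>5: swap a[3],a[3]; hi=2 → [5, 5, 5, 9, 9, 9, 9, 8, 8]
end: lo=0, hi=2; a = [5, 5, 5, 9, 9, 9, 9, 8, 8]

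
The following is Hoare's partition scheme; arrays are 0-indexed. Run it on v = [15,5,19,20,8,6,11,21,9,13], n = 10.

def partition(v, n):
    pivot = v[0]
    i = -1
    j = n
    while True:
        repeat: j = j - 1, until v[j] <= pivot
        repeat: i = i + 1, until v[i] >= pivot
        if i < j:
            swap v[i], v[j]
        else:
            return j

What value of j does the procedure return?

5

pivot=15
j stops at 9 (13), i stops at 0 (15); swap ⇒ [13,5,19,20,8,6,11,21,9,15]
j stops at 8 (9), i stops at 2 (19); swap ⇒ [13,5,9,20,8,6,11,21,19,15]
j stops at 6 (11), i stops at 3 (20); swap ⇒ [13,5,9,11,8,6,20,21,19,15]
j stops at 5, i stops at 6; i≥j ⇒ return 5. v=[13,5,9,11,8,6,20,21,19,15]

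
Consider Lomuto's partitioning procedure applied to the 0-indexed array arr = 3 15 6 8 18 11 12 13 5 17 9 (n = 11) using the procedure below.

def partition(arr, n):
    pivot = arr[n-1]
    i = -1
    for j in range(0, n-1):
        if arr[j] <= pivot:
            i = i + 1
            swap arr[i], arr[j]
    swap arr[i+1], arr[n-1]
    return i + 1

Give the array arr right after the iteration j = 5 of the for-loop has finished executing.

pivot=9, i=-1
j=0: 3≤9, i=0, swap(0,0) ⇒ 3 15 6 8 18 11 12 13 5 17 9
j=1: 15>9, skip
j=2: 6≤9, i=1, swap(1,2) ⇒ 3 6 15 8 18 11 12 13 5 17 9
j=3: 8≤9, i=2, swap(2,3) ⇒ 3 6 8 15 18 11 12 13 5 17 9
j=4: 18>9, skip
j=5: 11>9, skip
(after j=5) arr = 3 6 8 15 18 11 12 13 5 17 9

3 6 8 15 18 11 12 13 5 17 9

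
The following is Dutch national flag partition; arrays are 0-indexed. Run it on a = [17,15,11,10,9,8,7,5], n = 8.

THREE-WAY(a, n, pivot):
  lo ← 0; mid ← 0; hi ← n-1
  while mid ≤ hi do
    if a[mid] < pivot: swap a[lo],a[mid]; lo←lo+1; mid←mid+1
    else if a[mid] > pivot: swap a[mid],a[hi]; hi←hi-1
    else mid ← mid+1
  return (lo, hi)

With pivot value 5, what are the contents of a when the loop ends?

[5,11,10,9,8,7,15,17]

lo=0 mid=0 hi=7
17>5: swap(0,7), hi=6 ⇒ [5,15,11,10,9,8,7,17]
5=5: mid=1
15>5: swap(1,6), hi=5 ⇒ [5,7,11,10,9,8,15,17]
7>5: swap(1,5), hi=4 ⇒ [5,8,11,10,9,7,15,17]
8>5: swap(1,4), hi=3 ⇒ [5,9,11,10,8,7,15,17]
9>5: swap(1,3), hi=2 ⇒ [5,10,11,9,8,7,15,17]
10>5: swap(1,2), hi=1 ⇒ [5,11,10,9,8,7,15,17]
11>5: swap(1,1), hi=0 ⇒ [5,11,10,9,8,7,15,17]
done. lo=0 hi=0; a=[5,11,10,9,8,7,15,17]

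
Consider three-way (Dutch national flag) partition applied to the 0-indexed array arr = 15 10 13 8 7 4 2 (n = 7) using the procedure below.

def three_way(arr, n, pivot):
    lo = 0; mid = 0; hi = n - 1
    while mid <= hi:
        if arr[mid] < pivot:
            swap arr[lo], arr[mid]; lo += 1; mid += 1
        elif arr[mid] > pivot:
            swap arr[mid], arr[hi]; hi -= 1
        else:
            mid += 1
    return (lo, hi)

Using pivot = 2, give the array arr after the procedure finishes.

2 13 8 7 4 10 15

lo=0 mid=0 hi=6
15>2: swap(0,6), hi=5 ⇒ 2 10 13 8 7 4 15
2=2: mid=1
10>2: swap(1,5), hi=4 ⇒ 2 4 13 8 7 10 15
4>2: swap(1,4), hi=3 ⇒ 2 7 13 8 4 10 15
7>2: swap(1,3), hi=2 ⇒ 2 8 13 7 4 10 15
8>2: swap(1,2), hi=1 ⇒ 2 13 8 7 4 10 15
13>2: swap(1,1), hi=0 ⇒ 2 13 8 7 4 10 15
done. lo=0 hi=0; arr=2 13 8 7 4 10 15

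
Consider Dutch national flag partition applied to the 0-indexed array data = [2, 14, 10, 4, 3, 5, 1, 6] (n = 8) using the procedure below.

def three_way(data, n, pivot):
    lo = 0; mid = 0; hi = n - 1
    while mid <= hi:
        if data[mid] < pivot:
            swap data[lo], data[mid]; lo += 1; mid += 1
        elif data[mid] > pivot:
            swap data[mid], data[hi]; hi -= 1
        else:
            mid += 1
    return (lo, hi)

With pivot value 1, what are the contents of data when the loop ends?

[1, 10, 4, 3, 5, 14, 6, 2]

pivot = 1; lo=0, mid=0, hi=7
data[mid]=2>1: swap data[0],data[7]; hi=6 → [6, 14, 10, 4, 3, 5, 1, 2]
data[mid]=6>1: swap data[0],data[6]; hi=5 → [1, 14, 10, 4, 3, 5, 6, 2]
data[mid]=1=1: mid=1
data[mid]=14>1: swap data[1],data[5]; hi=4 → [1, 5, 10, 4, 3, 14, 6, 2]
data[mid]=5>1: swap data[1],data[4]; hi=3 → [1, 3, 10, 4, 5, 14, 6, 2]
data[mid]=3>1: swap data[1],data[3]; hi=2 → [1, 4, 10, 3, 5, 14, 6, 2]
data[mid]=4>1: swap data[1],data[2]; hi=1 → [1, 10, 4, 3, 5, 14, 6, 2]
data[mid]=10>1: swap data[1],data[1]; hi=0 → [1, 10, 4, 3, 5, 14, 6, 2]
end: lo=0, hi=0; data = [1, 10, 4, 3, 5, 14, 6, 2]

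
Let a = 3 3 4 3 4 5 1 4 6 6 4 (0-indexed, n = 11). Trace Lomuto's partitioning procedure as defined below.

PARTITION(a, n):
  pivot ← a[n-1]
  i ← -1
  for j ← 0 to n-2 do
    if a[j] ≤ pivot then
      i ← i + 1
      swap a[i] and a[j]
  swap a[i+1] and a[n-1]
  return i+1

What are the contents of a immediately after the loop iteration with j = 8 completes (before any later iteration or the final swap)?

pivot = a[10] = 4; i = -1
j=0: a[0]=3 ≤ 4 → i=0, swap a[0],a[0] (no change) → 3 3 4 3 4 5 1 4 6 6 4
j=1: a[1]=3 ≤ 4 → i=1, swap a[1],a[1] (no change) → 3 3 4 3 4 5 1 4 6 6 4
j=2: a[2]=4 ≤ 4 → i=2, swap a[2],a[2] (no change) → 3 3 4 3 4 5 1 4 6 6 4
j=3: a[3]=3 ≤ 4 → i=3, swap a[3],a[3] (no change) → 3 3 4 3 4 5 1 4 6 6 4
j=4: a[4]=4 ≤ 4 → i=4, swap a[4],a[4] (no change) → 3 3 4 3 4 5 1 4 6 6 4
j=5: a[5]=5 > 4 → no swap
j=6: a[6]=1 ≤ 4 → i=5, swap a[5],a[6] → 3 3 4 3 4 1 5 4 6 6 4
j=7: a[7]=4 ≤ 4 → i=6, swap a[6],a[7] → 3 3 4 3 4 1 4 5 6 6 4
j=8: a[8]=6 > 4 → no swap
(after j=8) a = 3 3 4 3 4 1 4 5 6 6 4

3 3 4 3 4 1 4 5 6 6 4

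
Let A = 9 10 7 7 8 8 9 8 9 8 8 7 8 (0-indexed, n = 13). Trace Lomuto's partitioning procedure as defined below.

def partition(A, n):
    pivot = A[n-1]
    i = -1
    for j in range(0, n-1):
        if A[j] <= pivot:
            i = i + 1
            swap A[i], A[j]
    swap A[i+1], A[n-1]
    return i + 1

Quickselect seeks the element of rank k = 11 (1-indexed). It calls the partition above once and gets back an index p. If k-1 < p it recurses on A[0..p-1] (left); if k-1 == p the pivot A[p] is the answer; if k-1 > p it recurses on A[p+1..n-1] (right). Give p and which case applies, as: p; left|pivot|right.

pivot=8, i=-1
j=0: 9>8, skip
j=1: 10>8, skip
j=2: 7≤8, i=0, swap(0,2) ⇒ 7 10 9 7 8 8 9 8 9 8 8 7 8
j=3: 7≤8, i=1, swap(1,3) ⇒ 7 7 9 10 8 8 9 8 9 8 8 7 8
j=4: 8≤8, i=2, swap(2,4) ⇒ 7 7 8 10 9 8 9 8 9 8 8 7 8
j=5: 8≤8, i=3, swap(3,5) ⇒ 7 7 8 8 9 10 9 8 9 8 8 7 8
j=6: 9>8, skip
j=7: 8≤8, i=4, swap(4,7) ⇒ 7 7 8 8 8 10 9 9 9 8 8 7 8
j=8: 9>8, skip
j=9: 8≤8, i=5, swap(5,9) ⇒ 7 7 8 8 8 8 9 9 9 10 8 7 8
j=10: 8≤8, i=6, swap(6,10) ⇒ 7 7 8 8 8 8 8 9 9 10 9 7 8
j=11: 7≤8, i=7, swap(7,11) ⇒ 7 7 8 8 8 8 8 7 9 10 9 9 8
swap(8,12) ⇒ 7 7 8 8 8 8 8 7 8 10 9 9 9; return 8
p = 8; k-1 = 10 > 8 ⇒ right

8; right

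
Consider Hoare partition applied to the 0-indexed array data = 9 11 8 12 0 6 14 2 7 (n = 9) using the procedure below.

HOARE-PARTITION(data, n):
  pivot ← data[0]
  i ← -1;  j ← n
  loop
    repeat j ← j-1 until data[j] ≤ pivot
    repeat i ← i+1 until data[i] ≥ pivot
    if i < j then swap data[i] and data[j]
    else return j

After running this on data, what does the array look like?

7 2 8 6 0 12 14 11 9

pivot = data[0] = 9; i = -1, j = 9
j→8 (data[8]=7≤9), i→0 (data[0]=9≥9); i<j, swap → 7 11 8 12 0 6 14 2 9
j→7 (data[7]=2≤9), i→1 (data[1]=11≥9); i<j, swap → 7 2 8 12 0 6 14 11 9
j→5 (data[5]=6≤9), i→3 (data[3]=12≥9); i<j, swap → 7 2 8 6 0 12 14 11 9
j→4, i→5; i≥j, return j=4. data = 7 2 8 6 0 12 14 11 9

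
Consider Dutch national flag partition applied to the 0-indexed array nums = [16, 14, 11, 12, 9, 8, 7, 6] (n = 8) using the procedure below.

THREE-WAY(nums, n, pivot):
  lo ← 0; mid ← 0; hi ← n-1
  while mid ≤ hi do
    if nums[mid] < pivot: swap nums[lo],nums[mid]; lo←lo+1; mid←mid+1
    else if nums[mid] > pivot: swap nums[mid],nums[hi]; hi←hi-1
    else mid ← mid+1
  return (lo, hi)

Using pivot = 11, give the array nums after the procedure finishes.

pivot = 11; lo=0, mid=0, hi=7
nums[mid]=16>11: swap nums[0],nums[7]; hi=6 → [6, 14, 11, 12, 9, 8, 7, 16]
nums[mid]=6<11: swap nums[0],nums[0]; lo=1,mid=1 → [6, 14, 11, 12, 9, 8, 7, 16]
nums[mid]=14>11: swap nums[1],nums[6]; hi=5 → [6, 7, 11, 12, 9, 8, 14, 16]
nums[mid]=7<11: swap nums[1],nums[1]; lo=2,mid=2 → [6, 7, 11, 12, 9, 8, 14, 16]
nums[mid]=11=11: mid=3
nums[mid]=12>11: swap nums[3],nums[5]; hi=4 → [6, 7, 11, 8, 9, 12, 14, 16]
nums[mid]=8<11: swap nums[2],nums[3]; lo=3,mid=4 → [6, 7, 8, 11, 9, 12, 14, 16]
nums[mid]=9<11: swap nums[3],nums[4]; lo=4,mid=5 → [6, 7, 8, 9, 11, 12, 14, 16]
end: lo=4, hi=4; nums = [6, 7, 8, 9, 11, 12, 14, 16]

[6, 7, 8, 9, 11, 12, 14, 16]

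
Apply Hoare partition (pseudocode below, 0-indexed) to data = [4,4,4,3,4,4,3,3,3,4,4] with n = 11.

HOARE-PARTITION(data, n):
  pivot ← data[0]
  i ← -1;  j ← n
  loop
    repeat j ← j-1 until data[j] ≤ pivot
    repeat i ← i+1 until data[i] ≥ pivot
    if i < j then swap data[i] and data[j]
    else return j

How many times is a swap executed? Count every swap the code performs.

5

pivot = data[0] = 4; i = -1, j = 11
j→10 (data[10]=4≤4), i→0 (data[0]=4≥4); i<j, swap → [4,4,4,3,4,4,3,3,3,4,4]
j→9 (data[9]=4≤4), i→1 (data[1]=4≥4); i<j, swap → [4,4,4,3,4,4,3,3,3,4,4]
j→8 (data[8]=3≤4), i→2 (data[2]=4≥4); i<j, swap → [4,4,3,3,4,4,3,3,4,4,4]
j→7 (data[7]=3≤4), i→4 (data[4]=4≥4); i<j, swap → [4,4,3,3,3,4,3,4,4,4,4]
j→6 (data[6]=3≤4), i→5 (data[5]=4≥4); i<j, swap → [4,4,3,3,3,3,4,4,4,4,4]
j→5, i→6; i≥j, return j=5. data = [4,4,3,3,3,3,4,4,4,4,4]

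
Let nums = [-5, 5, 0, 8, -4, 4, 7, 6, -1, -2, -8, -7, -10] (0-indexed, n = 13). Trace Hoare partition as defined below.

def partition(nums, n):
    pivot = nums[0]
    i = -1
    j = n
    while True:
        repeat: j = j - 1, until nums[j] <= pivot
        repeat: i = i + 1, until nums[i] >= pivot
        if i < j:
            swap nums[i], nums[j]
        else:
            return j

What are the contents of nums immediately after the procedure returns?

pivot=-5
j stops at 12 (-10), i stops at 0 (-5); swap ⇒ [-10, 5, 0, 8, -4, 4, 7, 6, -1, -2, -8, -7, -5]
j stops at 11 (-7), i stops at 1 (5); swap ⇒ [-10, -7, 0, 8, -4, 4, 7, 6, -1, -2, -8, 5, -5]
j stops at 10 (-8), i stops at 2 (0); swap ⇒ [-10, -7, -8, 8, -4, 4, 7, 6, -1, -2, 0, 5, -5]
j stops at 2, i stops at 3; i≥j ⇒ return 2. nums=[-10, -7, -8, 8, -4, 4, 7, 6, -1, -2, 0, 5, -5]

[-10, -7, -8, 8, -4, 4, 7, 6, -1, -2, 0, 5, -5]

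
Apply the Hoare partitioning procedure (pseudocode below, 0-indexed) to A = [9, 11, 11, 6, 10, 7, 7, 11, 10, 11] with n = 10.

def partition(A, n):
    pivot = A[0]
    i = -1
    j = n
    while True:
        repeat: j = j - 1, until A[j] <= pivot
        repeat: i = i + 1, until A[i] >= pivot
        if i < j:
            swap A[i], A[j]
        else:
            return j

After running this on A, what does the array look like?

pivot=9
j stops at 6 (7), i stops at 0 (9); swap ⇒ [7, 11, 11, 6, 10, 7, 9, 11, 10, 11]
j stops at 5 (7), i stops at 1 (11); swap ⇒ [7, 7, 11, 6, 10, 11, 9, 11, 10, 11]
j stops at 3 (6), i stops at 2 (11); swap ⇒ [7, 7, 6, 11, 10, 11, 9, 11, 10, 11]
j stops at 2, i stops at 3; i≥j ⇒ return 2. A=[7, 7, 6, 11, 10, 11, 9, 11, 10, 11]

[7, 7, 6, 11, 10, 11, 9, 11, 10, 11]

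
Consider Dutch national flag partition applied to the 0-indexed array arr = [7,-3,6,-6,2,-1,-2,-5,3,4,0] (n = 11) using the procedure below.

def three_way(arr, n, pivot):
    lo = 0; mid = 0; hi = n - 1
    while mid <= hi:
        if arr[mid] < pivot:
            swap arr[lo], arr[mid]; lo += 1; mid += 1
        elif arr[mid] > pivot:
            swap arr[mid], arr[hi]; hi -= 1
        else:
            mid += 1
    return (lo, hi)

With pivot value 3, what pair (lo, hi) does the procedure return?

(7, 7)

lo=0 mid=0 hi=10
7>3: swap(0,10), hi=9 ⇒ [0,-3,6,-6,2,-1,-2,-5,3,4,7]
0<3: swap(0,0), lo=1 mid=1 ⇒ [0,-3,6,-6,2,-1,-2,-5,3,4,7]
-3<3: swap(1,1), lo=2 mid=2 ⇒ [0,-3,6,-6,2,-1,-2,-5,3,4,7]
6>3: swap(2,9), hi=8 ⇒ [0,-3,4,-6,2,-1,-2,-5,3,6,7]
4>3: swap(2,8), hi=7 ⇒ [0,-3,3,-6,2,-1,-2,-5,4,6,7]
3=3: mid=3
-6<3: swap(2,3), lo=3 mid=4 ⇒ [0,-3,-6,3,2,-1,-2,-5,4,6,7]
2<3: swap(3,4), lo=4 mid=5 ⇒ [0,-3,-6,2,3,-1,-2,-5,4,6,7]
-1<3: swap(4,5), lo=5 mid=6 ⇒ [0,-3,-6,2,-1,3,-2,-5,4,6,7]
-2<3: swap(5,6), lo=6 mid=7 ⇒ [0,-3,-6,2,-1,-2,3,-5,4,6,7]
-5<3: swap(6,7), lo=7 mid=8 ⇒ [0,-3,-6,2,-1,-2,-5,3,4,6,7]
done. lo=7 hi=7; arr=[0,-3,-6,2,-1,-2,-5,3,4,6,7]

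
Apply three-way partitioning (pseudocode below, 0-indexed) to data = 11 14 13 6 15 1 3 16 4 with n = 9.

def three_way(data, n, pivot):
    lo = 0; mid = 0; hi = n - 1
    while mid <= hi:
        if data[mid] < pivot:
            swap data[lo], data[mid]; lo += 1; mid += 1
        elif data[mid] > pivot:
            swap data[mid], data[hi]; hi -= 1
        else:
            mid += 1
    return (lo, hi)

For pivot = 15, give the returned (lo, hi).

pivot = 15; lo=0, mid=0, hi=8
data[mid]=11<15: swap data[0],data[0]; lo=1,mid=1 → 11 14 13 6 15 1 3 16 4
data[mid]=14<15: swap data[1],data[1]; lo=2,mid=2 → 11 14 13 6 15 1 3 16 4
data[mid]=13<15: swap data[2],data[2]; lo=3,mid=3 → 11 14 13 6 15 1 3 16 4
data[mid]=6<15: swap data[3],data[3]; lo=4,mid=4 → 11 14 13 6 15 1 3 16 4
data[mid]=15=15: mid=5
data[mid]=1<15: swap data[4],data[5]; lo=5,mid=6 → 11 14 13 6 1 15 3 16 4
data[mid]=3<15: swap data[5],data[6]; lo=6,mid=7 → 11 14 13 6 1 3 15 16 4
data[mid]=16>15: swap data[7],data[8]; hi=7 → 11 14 13 6 1 3 15 4 16
data[mid]=4<15: swap data[6],data[7]; lo=7,mid=8 → 11 14 13 6 1 3 4 15 16
end: lo=7, hi=7; data = 11 14 13 6 1 3 4 15 16

(7, 7)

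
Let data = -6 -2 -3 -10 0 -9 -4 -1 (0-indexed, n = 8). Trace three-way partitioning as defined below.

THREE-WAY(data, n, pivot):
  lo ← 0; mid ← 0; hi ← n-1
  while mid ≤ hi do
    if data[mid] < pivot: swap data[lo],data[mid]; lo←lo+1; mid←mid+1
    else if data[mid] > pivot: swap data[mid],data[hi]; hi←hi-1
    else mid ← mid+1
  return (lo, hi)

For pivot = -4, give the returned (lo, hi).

(3, 3)

pivot = -4; lo=0, mid=0, hi=7
data[mid]=-6<-4: swap data[0],data[0]; lo=1,mid=1 → -6 -2 -3 -10 0 -9 -4 -1
data[mid]=-2>-4: swap data[1],data[7]; hi=6 → -6 -1 -3 -10 0 -9 -4 -2
data[mid]=-1>-4: swap data[1],data[6]; hi=5 → -6 -4 -3 -10 0 -9 -1 -2
data[mid]=-4=-4: mid=2
data[mid]=-3>-4: swap data[2],data[5]; hi=4 → -6 -4 -9 -10 0 -3 -1 -2
data[mid]=-9<-4: swap data[1],data[2]; lo=2,mid=3 → -6 -9 -4 -10 0 -3 -1 -2
data[mid]=-10<-4: swap data[2],data[3]; lo=3,mid=4 → -6 -9 -10 -4 0 -3 -1 -2
data[mid]=0>-4: swap data[4],data[4]; hi=3 → -6 -9 -10 -4 0 -3 -1 -2
end: lo=3, hi=3; data = -6 -9 -10 -4 0 -3 -1 -2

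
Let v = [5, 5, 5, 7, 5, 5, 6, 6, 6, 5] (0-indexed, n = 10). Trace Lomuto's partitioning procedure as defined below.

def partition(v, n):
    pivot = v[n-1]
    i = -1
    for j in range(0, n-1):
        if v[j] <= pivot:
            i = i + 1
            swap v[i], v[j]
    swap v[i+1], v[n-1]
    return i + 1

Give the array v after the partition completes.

[5, 5, 5, 5, 5, 5, 6, 6, 6, 7]

pivot=5, i=-1
j=0: 5≤5, i=0, swap(0,0) ⇒ [5, 5, 5, 7, 5, 5, 6, 6, 6, 5]
j=1: 5≤5, i=1, swap(1,1) ⇒ [5, 5, 5, 7, 5, 5, 6, 6, 6, 5]
j=2: 5≤5, i=2, swap(2,2) ⇒ [5, 5, 5, 7, 5, 5, 6, 6, 6, 5]
j=3: 7>5, skip
j=4: 5≤5, i=3, swap(3,4) ⇒ [5, 5, 5, 5, 7, 5, 6, 6, 6, 5]
j=5: 5≤5, i=4, swap(4,5) ⇒ [5, 5, 5, 5, 5, 7, 6, 6, 6, 5]
j=6: 6>5, skip
j=7: 6>5, skip
j=8: 6>5, skip
swap(5,9) ⇒ [5, 5, 5, 5, 5, 5, 6, 6, 6, 7]; return 5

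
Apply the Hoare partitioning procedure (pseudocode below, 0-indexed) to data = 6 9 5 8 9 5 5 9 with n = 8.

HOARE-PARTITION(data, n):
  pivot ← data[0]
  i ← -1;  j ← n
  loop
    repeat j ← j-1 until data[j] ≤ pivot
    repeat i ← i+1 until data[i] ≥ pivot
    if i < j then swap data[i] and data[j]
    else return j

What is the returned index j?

2

pivot=6
j stops at 6 (5), i stops at 0 (6); swap ⇒ 5 9 5 8 9 5 6 9
j stops at 5 (5), i stops at 1 (9); swap ⇒ 5 5 5 8 9 9 6 9
j stops at 2, i stops at 3; i≥j ⇒ return 2. data=5 5 5 8 9 9 6 9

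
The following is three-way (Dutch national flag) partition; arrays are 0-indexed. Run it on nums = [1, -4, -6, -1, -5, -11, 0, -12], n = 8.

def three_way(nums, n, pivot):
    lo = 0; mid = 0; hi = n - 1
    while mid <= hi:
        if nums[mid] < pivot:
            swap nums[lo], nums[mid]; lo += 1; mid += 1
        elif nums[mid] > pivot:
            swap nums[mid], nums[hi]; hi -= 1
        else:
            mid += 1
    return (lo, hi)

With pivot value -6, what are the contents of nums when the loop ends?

pivot = -6; lo=0, mid=0, hi=7
nums[mid]=1>-6: swap nums[0],nums[7]; hi=6 → [-12, -4, -6, -1, -5, -11, 0, 1]
nums[mid]=-12<-6: swap nums[0],nums[0]; lo=1,mid=1 → [-12, -4, -6, -1, -5, -11, 0, 1]
nums[mid]=-4>-6: swap nums[1],nums[6]; hi=5 → [-12, 0, -6, -1, -5, -11, -4, 1]
nums[mid]=0>-6: swap nums[1],nums[5]; hi=4 → [-12, -11, -6, -1, -5, 0, -4, 1]
nums[mid]=-11<-6: swap nums[1],nums[1]; lo=2,mid=2 → [-12, -11, -6, -1, -5, 0, -4, 1]
nums[mid]=-6=-6: mid=3
nums[mid]=-1>-6: swap nums[3],nums[4]; hi=3 → [-12, -11, -6, -5, -1, 0, -4, 1]
nums[mid]=-5>-6: swap nums[3],nums[3]; hi=2 → [-12, -11, -6, -5, -1, 0, -4, 1]
end: lo=2, hi=2; nums = [-12, -11, -6, -5, -1, 0, -4, 1]

[-12, -11, -6, -5, -1, 0, -4, 1]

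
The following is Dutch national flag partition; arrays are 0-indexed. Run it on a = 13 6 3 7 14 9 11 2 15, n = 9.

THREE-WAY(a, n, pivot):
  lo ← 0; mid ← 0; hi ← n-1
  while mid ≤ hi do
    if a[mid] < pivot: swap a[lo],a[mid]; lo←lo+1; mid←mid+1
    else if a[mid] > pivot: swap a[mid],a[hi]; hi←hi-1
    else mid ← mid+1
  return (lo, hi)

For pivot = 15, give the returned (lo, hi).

(8, 8)

pivot = 15; lo=0, mid=0, hi=8
a[mid]=13<15: swap a[0],a[0]; lo=1,mid=1 → 13 6 3 7 14 9 11 2 15
a[mid]=6<15: swap a[1],a[1]; lo=2,mid=2 → 13 6 3 7 14 9 11 2 15
a[mid]=3<15: swap a[2],a[2]; lo=3,mid=3 → 13 6 3 7 14 9 11 2 15
a[mid]=7<15: swap a[3],a[3]; lo=4,mid=4 → 13 6 3 7 14 9 11 2 15
a[mid]=14<15: swap a[4],a[4]; lo=5,mid=5 → 13 6 3 7 14 9 11 2 15
a[mid]=9<15: swap a[5],a[5]; lo=6,mid=6 → 13 6 3 7 14 9 11 2 15
a[mid]=11<15: swap a[6],a[6]; lo=7,mid=7 → 13 6 3 7 14 9 11 2 15
a[mid]=2<15: swap a[7],a[7]; lo=8,mid=8 → 13 6 3 7 14 9 11 2 15
a[mid]=15=15: mid=9
end: lo=8, hi=8; a = 13 6 3 7 14 9 11 2 15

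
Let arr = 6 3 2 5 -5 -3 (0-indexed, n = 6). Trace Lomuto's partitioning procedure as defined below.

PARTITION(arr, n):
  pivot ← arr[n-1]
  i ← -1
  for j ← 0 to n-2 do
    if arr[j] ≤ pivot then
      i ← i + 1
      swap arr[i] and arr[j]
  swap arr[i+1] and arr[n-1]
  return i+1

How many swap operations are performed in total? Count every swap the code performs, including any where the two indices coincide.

2

pivot=-3, i=-1
j=0: 6>-3, skip
j=1: 3>-3, skip
j=2: 2>-3, skip
j=3: 5>-3, skip
j=4: -5≤-3, i=0, swap(0,4) ⇒ -5 3 2 5 6 -3
swap(1,5) ⇒ -5 -3 2 5 6 3; return 1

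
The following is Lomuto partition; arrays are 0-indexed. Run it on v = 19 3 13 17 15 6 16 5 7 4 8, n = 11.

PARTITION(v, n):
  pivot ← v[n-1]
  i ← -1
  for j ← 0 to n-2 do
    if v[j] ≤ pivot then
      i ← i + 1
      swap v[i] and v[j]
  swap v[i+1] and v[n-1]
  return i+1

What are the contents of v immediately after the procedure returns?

3 6 5 7 4 8 16 13 17 15 19

pivot=8, i=-1
j=0: 19>8, skip
j=1: 3≤8, i=0, swap(0,1) ⇒ 3 19 13 17 15 6 16 5 7 4 8
j=2: 13>8, skip
j=3: 17>8, skip
j=4: 15>8, skip
j=5: 6≤8, i=1, swap(1,5) ⇒ 3 6 13 17 15 19 16 5 7 4 8
j=6: 16>8, skip
j=7: 5≤8, i=2, swap(2,7) ⇒ 3 6 5 17 15 19 16 13 7 4 8
j=8: 7≤8, i=3, swap(3,8) ⇒ 3 6 5 7 15 19 16 13 17 4 8
j=9: 4≤8, i=4, swap(4,9) ⇒ 3 6 5 7 4 19 16 13 17 15 8
swap(5,10) ⇒ 3 6 5 7 4 8 16 13 17 15 19; return 5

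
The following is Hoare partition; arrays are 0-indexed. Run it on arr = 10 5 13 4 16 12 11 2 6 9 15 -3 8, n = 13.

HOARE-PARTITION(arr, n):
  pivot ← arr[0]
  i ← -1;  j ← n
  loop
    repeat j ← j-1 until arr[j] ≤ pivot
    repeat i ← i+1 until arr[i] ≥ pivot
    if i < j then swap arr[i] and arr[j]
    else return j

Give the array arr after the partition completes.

8 5 -3 4 9 6 2 11 12 16 15 13 10

pivot = arr[0] = 10; i = -1, j = 13
j→12 (arr[12]=8≤10), i→0 (arr[0]=10≥10); i<j, swap → 8 5 13 4 16 12 11 2 6 9 15 -3 10
j→11 (arr[11]=-3≤10), i→2 (arr[2]=13≥10); i<j, swap → 8 5 -3 4 16 12 11 2 6 9 15 13 10
j→9 (arr[9]=9≤10), i→4 (arr[4]=16≥10); i<j, swap → 8 5 -3 4 9 12 11 2 6 16 15 13 10
j→8 (arr[8]=6≤10), i→5 (arr[5]=12≥10); i<j, swap → 8 5 -3 4 9 6 11 2 12 16 15 13 10
j→7 (arr[7]=2≤10), i→6 (arr[6]=11≥10); i<j, swap → 8 5 -3 4 9 6 2 11 12 16 15 13 10
j→6, i→7; i≥j, return j=6. arr = 8 5 -3 4 9 6 2 11 12 16 15 13 10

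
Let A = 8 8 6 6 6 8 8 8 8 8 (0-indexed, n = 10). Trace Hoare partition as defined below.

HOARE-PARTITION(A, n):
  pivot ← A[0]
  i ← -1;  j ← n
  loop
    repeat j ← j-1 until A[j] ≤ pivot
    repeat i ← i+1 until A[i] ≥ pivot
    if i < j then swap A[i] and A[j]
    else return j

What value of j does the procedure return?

6

pivot = A[0] = 8; i = -1, j = 10
j→9 (A[9]=8≤8), i→0 (A[0]=8≥8); i<j, swap → 8 8 6 6 6 8 8 8 8 8
j→8 (A[8]=8≤8), i→1 (A[1]=8≥8); i<j, swap → 8 8 6 6 6 8 8 8 8 8
j→7 (A[7]=8≤8), i→5 (A[5]=8≥8); i<j, swap → 8 8 6 6 6 8 8 8 8 8
j→6, i→6; i≥j, return j=6. A = 8 8 6 6 6 8 8 8 8 8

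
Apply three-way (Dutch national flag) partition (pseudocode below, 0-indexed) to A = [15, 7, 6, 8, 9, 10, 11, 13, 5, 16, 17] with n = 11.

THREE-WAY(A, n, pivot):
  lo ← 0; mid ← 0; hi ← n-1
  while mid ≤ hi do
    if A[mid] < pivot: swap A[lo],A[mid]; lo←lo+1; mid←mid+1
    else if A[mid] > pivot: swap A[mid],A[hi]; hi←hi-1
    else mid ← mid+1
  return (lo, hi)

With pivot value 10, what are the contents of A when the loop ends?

lo=0 mid=0 hi=10
15>10: swap(0,10), hi=9 ⇒ [17, 7, 6, 8, 9, 10, 11, 13, 5, 16, 15]
17>10: swap(0,9), hi=8 ⇒ [16, 7, 6, 8, 9, 10, 11, 13, 5, 17, 15]
16>10: swap(0,8), hi=7 ⇒ [5, 7, 6, 8, 9, 10, 11, 13, 16, 17, 15]
5<10: swap(0,0), lo=1 mid=1 ⇒ [5, 7, 6, 8, 9, 10, 11, 13, 16, 17, 15]
7<10: swap(1,1), lo=2 mid=2 ⇒ [5, 7, 6, 8, 9, 10, 11, 13, 16, 17, 15]
6<10: swap(2,2), lo=3 mid=3 ⇒ [5, 7, 6, 8, 9, 10, 11, 13, 16, 17, 15]
8<10: swap(3,3), lo=4 mid=4 ⇒ [5, 7, 6, 8, 9, 10, 11, 13, 16, 17, 15]
9<10: swap(4,4), lo=5 mid=5 ⇒ [5, 7, 6, 8, 9, 10, 11, 13, 16, 17, 15]
10=10: mid=6
11>10: swap(6,7), hi=6 ⇒ [5, 7, 6, 8, 9, 10, 13, 11, 16, 17, 15]
13>10: swap(6,6), hi=5 ⇒ [5, 7, 6, 8, 9, 10, 13, 11, 16, 17, 15]
done. lo=5 hi=5; A=[5, 7, 6, 8, 9, 10, 13, 11, 16, 17, 15]

[5, 7, 6, 8, 9, 10, 13, 11, 16, 17, 15]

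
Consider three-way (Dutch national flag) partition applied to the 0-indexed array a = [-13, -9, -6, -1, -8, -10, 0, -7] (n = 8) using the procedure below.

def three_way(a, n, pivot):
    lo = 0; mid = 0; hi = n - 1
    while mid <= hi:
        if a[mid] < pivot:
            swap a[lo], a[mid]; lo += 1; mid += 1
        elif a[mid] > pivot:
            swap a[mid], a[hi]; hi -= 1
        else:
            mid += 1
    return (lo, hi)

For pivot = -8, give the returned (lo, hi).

lo=0 mid=0 hi=7
-13<-8: swap(0,0), lo=1 mid=1 ⇒ [-13, -9, -6, -1, -8, -10, 0, -7]
-9<-8: swap(1,1), lo=2 mid=2 ⇒ [-13, -9, -6, -1, -8, -10, 0, -7]
-6>-8: swap(2,7), hi=6 ⇒ [-13, -9, -7, -1, -8, -10, 0, -6]
-7>-8: swap(2,6), hi=5 ⇒ [-13, -9, 0, -1, -8, -10, -7, -6]
0>-8: swap(2,5), hi=4 ⇒ [-13, -9, -10, -1, -8, 0, -7, -6]
-10<-8: swap(2,2), lo=3 mid=3 ⇒ [-13, -9, -10, -1, -8, 0, -7, -6]
-1>-8: swap(3,4), hi=3 ⇒ [-13, -9, -10, -8, -1, 0, -7, -6]
-8=-8: mid=4
done. lo=3 hi=3; a=[-13, -9, -10, -8, -1, 0, -7, -6]

(3, 3)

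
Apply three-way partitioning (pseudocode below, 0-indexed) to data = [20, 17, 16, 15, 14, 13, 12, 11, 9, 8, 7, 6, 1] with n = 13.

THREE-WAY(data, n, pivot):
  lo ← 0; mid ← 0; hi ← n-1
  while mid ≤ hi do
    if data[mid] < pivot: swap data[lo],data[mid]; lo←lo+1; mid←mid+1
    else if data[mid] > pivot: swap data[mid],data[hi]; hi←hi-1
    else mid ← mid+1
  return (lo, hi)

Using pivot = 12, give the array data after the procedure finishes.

pivot = 12; lo=0, mid=0, hi=12
data[mid]=20>12: swap data[0],data[12]; hi=11 → [1, 17, 16, 15, 14, 13, 12, 11, 9, 8, 7, 6, 20]
data[mid]=1<12: swap data[0],data[0]; lo=1,mid=1 → [1, 17, 16, 15, 14, 13, 12, 11, 9, 8, 7, 6, 20]
data[mid]=17>12: swap data[1],data[11]; hi=10 → [1, 6, 16, 15, 14, 13, 12, 11, 9, 8, 7, 17, 20]
data[mid]=6<12: swap data[1],data[1]; lo=2,mid=2 → [1, 6, 16, 15, 14, 13, 12, 11, 9, 8, 7, 17, 20]
data[mid]=16>12: swap data[2],data[10]; hi=9 → [1, 6, 7, 15, 14, 13, 12, 11, 9, 8, 16, 17, 20]
data[mid]=7<12: swap data[2],data[2]; lo=3,mid=3 → [1, 6, 7, 15, 14, 13, 12, 11, 9, 8, 16, 17, 20]
data[mid]=15>12: swap data[3],data[9]; hi=8 → [1, 6, 7, 8, 14, 13, 12, 11, 9, 15, 16, 17, 20]
data[mid]=8<12: swap data[3],data[3]; lo=4,mid=4 → [1, 6, 7, 8, 14, 13, 12, 11, 9, 15, 16, 17, 20]
data[mid]=14>12: swap data[4],data[8]; hi=7 → [1, 6, 7, 8, 9, 13, 12, 11, 14, 15, 16, 17, 20]
data[mid]=9<12: swap data[4],data[4]; lo=5,mid=5 → [1, 6, 7, 8, 9, 13, 12, 11, 14, 15, 16, 17, 20]
data[mid]=13>12: swap data[5],data[7]; hi=6 → [1, 6, 7, 8, 9, 11, 12, 13, 14, 15, 16, 17, 20]
data[mid]=11<12: swap data[5],data[5]; lo=6,mid=6 → [1, 6, 7, 8, 9, 11, 12, 13, 14, 15, 16, 17, 20]
data[mid]=12=12: mid=7
end: lo=6, hi=6; data = [1, 6, 7, 8, 9, 11, 12, 13, 14, 15, 16, 17, 20]

[1, 6, 7, 8, 9, 11, 12, 13, 14, 15, 16, 17, 20]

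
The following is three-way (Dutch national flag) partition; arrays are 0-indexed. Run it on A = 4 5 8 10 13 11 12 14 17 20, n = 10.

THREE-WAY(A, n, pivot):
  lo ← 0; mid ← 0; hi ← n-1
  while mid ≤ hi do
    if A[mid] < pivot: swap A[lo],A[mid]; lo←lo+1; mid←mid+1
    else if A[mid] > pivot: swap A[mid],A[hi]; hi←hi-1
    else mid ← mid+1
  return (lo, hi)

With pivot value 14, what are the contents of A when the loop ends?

lo=0 mid=0 hi=9
4<14: swap(0,0), lo=1 mid=1 ⇒ 4 5 8 10 13 11 12 14 17 20
5<14: swap(1,1), lo=2 mid=2 ⇒ 4 5 8 10 13 11 12 14 17 20
8<14: swap(2,2), lo=3 mid=3 ⇒ 4 5 8 10 13 11 12 14 17 20
10<14: swap(3,3), lo=4 mid=4 ⇒ 4 5 8 10 13 11 12 14 17 20
13<14: swap(4,4), lo=5 mid=5 ⇒ 4 5 8 10 13 11 12 14 17 20
11<14: swap(5,5), lo=6 mid=6 ⇒ 4 5 8 10 13 11 12 14 17 20
12<14: swap(6,6), lo=7 mid=7 ⇒ 4 5 8 10 13 11 12 14 17 20
14=14: mid=8
17>14: swap(8,9), hi=8 ⇒ 4 5 8 10 13 11 12 14 20 17
20>14: swap(8,8), hi=7 ⇒ 4 5 8 10 13 11 12 14 20 17
done. lo=7 hi=7; A=4 5 8 10 13 11 12 14 20 17

4 5 8 10 13 11 12 14 20 17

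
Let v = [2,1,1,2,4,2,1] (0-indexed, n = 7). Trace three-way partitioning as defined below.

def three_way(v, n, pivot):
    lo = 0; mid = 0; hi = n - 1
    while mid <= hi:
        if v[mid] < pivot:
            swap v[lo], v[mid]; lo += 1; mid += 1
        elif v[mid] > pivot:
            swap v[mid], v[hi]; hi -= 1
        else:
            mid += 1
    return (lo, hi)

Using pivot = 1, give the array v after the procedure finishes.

[1,1,1,4,2,2,2]

pivot = 1; lo=0, mid=0, hi=6
v[mid]=2>1: swap v[0],v[6]; hi=5 → [1,1,1,2,4,2,2]
v[mid]=1=1: mid=1
v[mid]=1=1: mid=2
v[mid]=1=1: mid=3
v[mid]=2>1: swap v[3],v[5]; hi=4 → [1,1,1,2,4,2,2]
v[mid]=2>1: swap v[3],v[4]; hi=3 → [1,1,1,4,2,2,2]
v[mid]=4>1: swap v[3],v[3]; hi=2 → [1,1,1,4,2,2,2]
end: lo=0, hi=2; v = [1,1,1,4,2,2,2]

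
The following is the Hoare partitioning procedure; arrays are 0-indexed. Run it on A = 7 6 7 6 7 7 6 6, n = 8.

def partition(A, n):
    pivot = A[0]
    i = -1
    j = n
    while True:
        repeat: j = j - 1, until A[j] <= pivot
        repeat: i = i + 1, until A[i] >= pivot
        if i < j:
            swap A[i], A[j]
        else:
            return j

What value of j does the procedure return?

pivot=7
j stops at 7 (6), i stops at 0 (7); swap ⇒ 6 6 7 6 7 7 6 7
j stops at 6 (6), i stops at 2 (7); swap ⇒ 6 6 6 6 7 7 7 7
j stops at 5 (7), i stops at 4 (7); swap ⇒ 6 6 6 6 7 7 7 7
j stops at 4, i stops at 5; i≥j ⇒ return 4. A=6 6 6 6 7 7 7 7

4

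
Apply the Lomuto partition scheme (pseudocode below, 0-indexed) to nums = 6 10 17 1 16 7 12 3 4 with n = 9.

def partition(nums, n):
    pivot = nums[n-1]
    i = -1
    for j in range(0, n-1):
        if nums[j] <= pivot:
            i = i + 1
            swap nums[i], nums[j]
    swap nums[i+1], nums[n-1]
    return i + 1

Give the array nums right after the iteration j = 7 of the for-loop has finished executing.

pivot = nums[8] = 4; i = -1
j=0: nums[0]=6 > 4 → no swap
j=1: nums[1]=10 > 4 → no swap
j=2: nums[2]=17 > 4 → no swap
j=3: nums[3]=1 ≤ 4 → i=0, swap nums[0],nums[3] → 1 10 17 6 16 7 12 3 4
j=4: nums[4]=16 > 4 → no swap
j=5: nums[5]=7 > 4 → no swap
j=6: nums[6]=12 > 4 → no swap
j=7: nums[7]=3 ≤ 4 → i=1, swap nums[1],nums[7] → 1 3 17 6 16 7 12 10 4
(after j=7) nums = 1 3 17 6 16 7 12 10 4

1 3 17 6 16 7 12 10 4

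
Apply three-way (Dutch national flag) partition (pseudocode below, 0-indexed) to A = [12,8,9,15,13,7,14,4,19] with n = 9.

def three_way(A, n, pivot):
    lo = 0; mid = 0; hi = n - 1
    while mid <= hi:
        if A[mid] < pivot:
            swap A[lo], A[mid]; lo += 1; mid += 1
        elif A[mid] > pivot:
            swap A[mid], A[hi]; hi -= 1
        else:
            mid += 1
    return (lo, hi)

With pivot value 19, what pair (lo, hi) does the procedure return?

pivot = 19; lo=0, mid=0, hi=8
A[mid]=12<19: swap A[0],A[0]; lo=1,mid=1 → [12,8,9,15,13,7,14,4,19]
A[mid]=8<19: swap A[1],A[1]; lo=2,mid=2 → [12,8,9,15,13,7,14,4,19]
A[mid]=9<19: swap A[2],A[2]; lo=3,mid=3 → [12,8,9,15,13,7,14,4,19]
A[mid]=15<19: swap A[3],A[3]; lo=4,mid=4 → [12,8,9,15,13,7,14,4,19]
A[mid]=13<19: swap A[4],A[4]; lo=5,mid=5 → [12,8,9,15,13,7,14,4,19]
A[mid]=7<19: swap A[5],A[5]; lo=6,mid=6 → [12,8,9,15,13,7,14,4,19]
A[mid]=14<19: swap A[6],A[6]; lo=7,mid=7 → [12,8,9,15,13,7,14,4,19]
A[mid]=4<19: swap A[7],A[7]; lo=8,mid=8 → [12,8,9,15,13,7,14,4,19]
A[mid]=19=19: mid=9
end: lo=8, hi=8; A = [12,8,9,15,13,7,14,4,19]

(8, 8)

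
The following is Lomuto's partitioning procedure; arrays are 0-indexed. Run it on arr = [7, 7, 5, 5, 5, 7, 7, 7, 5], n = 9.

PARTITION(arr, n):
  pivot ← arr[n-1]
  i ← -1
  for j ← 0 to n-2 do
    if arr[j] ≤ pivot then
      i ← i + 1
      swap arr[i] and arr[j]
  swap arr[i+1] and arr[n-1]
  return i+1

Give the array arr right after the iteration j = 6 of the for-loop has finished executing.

pivot = arr[8] = 5; i = -1
j=0: arr[0]=7 > 5 → no swap
j=1: arr[1]=7 > 5 → no swap
j=2: arr[2]=5 ≤ 5 → i=0, swap arr[0],arr[2] → [5, 7, 7, 5, 5, 7, 7, 7, 5]
j=3: arr[3]=5 ≤ 5 → i=1, swap arr[1],arr[3] → [5, 5, 7, 7, 5, 7, 7, 7, 5]
j=4: arr[4]=5 ≤ 5 → i=2, swap arr[2],arr[4] → [5, 5, 5, 7, 7, 7, 7, 7, 5]
j=5: arr[5]=7 > 5 → no swap
j=6: arr[6]=7 > 5 → no swap
(after j=6) arr = [5, 5, 5, 7, 7, 7, 7, 7, 5]

[5, 5, 5, 7, 7, 7, 7, 7, 5]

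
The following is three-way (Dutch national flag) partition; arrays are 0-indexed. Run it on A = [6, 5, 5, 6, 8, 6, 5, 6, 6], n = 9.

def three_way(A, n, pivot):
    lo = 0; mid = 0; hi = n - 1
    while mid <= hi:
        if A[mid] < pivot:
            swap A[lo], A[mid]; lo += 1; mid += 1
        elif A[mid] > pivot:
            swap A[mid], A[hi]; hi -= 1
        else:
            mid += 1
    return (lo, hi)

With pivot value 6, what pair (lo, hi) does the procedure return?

(3, 7)

pivot = 6; lo=0, mid=0, hi=8
A[mid]=6=6: mid=1
A[mid]=5<6: swap A[0],A[1]; lo=1,mid=2 → [5, 6, 5, 6, 8, 6, 5, 6, 6]
A[mid]=5<6: swap A[1],A[2]; lo=2,mid=3 → [5, 5, 6, 6, 8, 6, 5, 6, 6]
A[mid]=6=6: mid=4
A[mid]=8>6: swap A[4],A[8]; hi=7 → [5, 5, 6, 6, 6, 6, 5, 6, 8]
A[mid]=6=6: mid=5
A[mid]=6=6: mid=6
A[mid]=5<6: swap A[2],A[6]; lo=3,mid=7 → [5, 5, 5, 6, 6, 6, 6, 6, 8]
A[mid]=6=6: mid=8
end: lo=3, hi=7; A = [5, 5, 5, 6, 6, 6, 6, 6, 8]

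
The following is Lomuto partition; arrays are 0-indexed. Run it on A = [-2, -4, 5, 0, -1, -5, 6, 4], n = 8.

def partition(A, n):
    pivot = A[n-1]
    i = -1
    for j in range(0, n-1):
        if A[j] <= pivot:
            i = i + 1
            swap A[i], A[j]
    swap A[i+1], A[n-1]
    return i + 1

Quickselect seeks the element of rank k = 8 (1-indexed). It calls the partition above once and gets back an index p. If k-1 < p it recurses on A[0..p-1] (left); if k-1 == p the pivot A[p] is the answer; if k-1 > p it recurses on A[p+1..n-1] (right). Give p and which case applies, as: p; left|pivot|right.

pivot = A[7] = 4; i = -1
j=0: A[0]=-2 ≤ 4 → i=0, swap A[0],A[0] (no change) → [-2, -4, 5, 0, -1, -5, 6, 4]
j=1: A[1]=-4 ≤ 4 → i=1, swap A[1],A[1] (no change) → [-2, -4, 5, 0, -1, -5, 6, 4]
j=2: A[2]=5 > 4 → no swap
j=3: A[3]=0 ≤ 4 → i=2, swap A[2],A[3] → [-2, -4, 0, 5, -1, -5, 6, 4]
j=4: A[4]=-1 ≤ 4 → i=3, swap A[3],A[4] → [-2, -4, 0, -1, 5, -5, 6, 4]
j=5: A[5]=-5 ≤ 4 → i=4, swap A[4],A[5] → [-2, -4, 0, -1, -5, 5, 6, 4]
j=6: A[6]=6 > 4 → no swap
final swap A[5],A[7] → [-2, -4, 0, -1, -5, 4, 6, 5]; return 5
p = 5; k-1 = 7 > 5 ⇒ right

5; right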